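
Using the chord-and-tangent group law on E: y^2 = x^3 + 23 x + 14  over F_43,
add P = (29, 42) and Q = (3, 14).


P != Q, so use the chord formula.
s = (y2 - y1) / (x2 - x1) = (15) / (17) mod 43 = 11
x3 = s^2 - x1 - x2 mod 43 = 11^2 - 29 - 3 = 3
y3 = s (x1 - x3) - y1 mod 43 = 11 * (29 - 3) - 42 = 29

P + Q = (3, 29)


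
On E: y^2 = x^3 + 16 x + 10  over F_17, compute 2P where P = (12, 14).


Doubling: s = (3 x1^2 + a) / (2 y1)
s = (3*12^2 + 16) / (2*14) mod 17 = 16
x3 = s^2 - 2 x1 mod 17 = 16^2 - 2*12 = 11
y3 = s (x1 - x3) - y1 mod 17 = 16 * (12 - 11) - 14 = 2

2P = (11, 2)


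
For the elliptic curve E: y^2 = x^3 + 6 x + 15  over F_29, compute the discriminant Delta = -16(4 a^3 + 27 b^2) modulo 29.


4 a^3 + 27 b^2 = 4*6^3 + 27*15^2 = 864 + 6075 = 6939
Delta = -16 * (6939) = -111024
Delta mod 29 = 17

Delta = 17 (mod 29)


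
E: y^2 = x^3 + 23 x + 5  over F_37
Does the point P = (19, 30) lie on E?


Check whether y^2 = x^3 + 23 x + 5 (mod 37) for (x, y) = (19, 30).
LHS: y^2 = 30^2 mod 37 = 12
RHS: x^3 + 23 x + 5 = 19^3 + 23*19 + 5 mod 37 = 12
LHS = RHS

Yes, on the curve


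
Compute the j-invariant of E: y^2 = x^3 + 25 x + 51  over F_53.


Delta = -16(4 a^3 + 27 b^2) mod 53 = 25
-1728 * (4 a)^3 = -1728 * (4*25)^3 mod 53 = 22
j = 22 * 25^(-1) mod 53 = 3

j = 3 (mod 53)


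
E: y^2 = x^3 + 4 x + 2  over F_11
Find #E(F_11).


For each x in F_11, count y with y^2 = x^3 + 4 x + 2 mod 11:
  x = 4: RHS = 5, y in [4, 7]  -> 2 point(s)
  x = 5: RHS = 4, y in [2, 9]  -> 2 point(s)
  x = 6: RHS = 0, y in [0]  -> 1 point(s)
Affine points: 5. Add the point at infinity: total = 6.

#E(F_11) = 6


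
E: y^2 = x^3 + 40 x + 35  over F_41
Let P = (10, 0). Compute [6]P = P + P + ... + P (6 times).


k = 6 = 110_2 (binary, LSB first: 011)
Double-and-add from P = (10, 0):
  bit 0 = 0: acc unchanged = O
  bit 1 = 1: acc = O + O = O
  bit 2 = 1: acc = O + O = O

6P = O


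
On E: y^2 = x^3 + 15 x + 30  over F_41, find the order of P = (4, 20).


Compute successive multiples of P until we hit O:
  1P = (4, 20)
  2P = (25, 32)
  3P = (14, 27)
  4P = (28, 37)
  5P = (10, 27)
  6P = (9, 22)
  7P = (38, 32)
  8P = (17, 14)
  ... (continuing to 45P)
  45P = O

ord(P) = 45


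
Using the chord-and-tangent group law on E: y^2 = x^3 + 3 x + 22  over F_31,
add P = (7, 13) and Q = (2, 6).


P != Q, so use the chord formula.
s = (y2 - y1) / (x2 - x1) = (24) / (26) mod 31 = 20
x3 = s^2 - x1 - x2 mod 31 = 20^2 - 7 - 2 = 19
y3 = s (x1 - x3) - y1 mod 31 = 20 * (7 - 19) - 13 = 26

P + Q = (19, 26)


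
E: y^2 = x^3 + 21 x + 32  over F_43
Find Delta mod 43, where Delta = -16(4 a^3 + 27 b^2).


4 a^3 + 27 b^2 = 4*21^3 + 27*32^2 = 37044 + 27648 = 64692
Delta = -16 * (64692) = -1035072
Delta mod 43 = 24

Delta = 24 (mod 43)


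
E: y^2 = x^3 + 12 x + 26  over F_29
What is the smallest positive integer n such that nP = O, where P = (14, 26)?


Compute successive multiples of P until we hit O:
  1P = (14, 26)
  2P = (25, 1)
  3P = (28, 19)
  4P = (9, 15)
  5P = (12, 19)
  6P = (8, 24)
  7P = (20, 1)
  8P = (18, 10)
  ... (continuing to 32P)
  32P = O

ord(P) = 32


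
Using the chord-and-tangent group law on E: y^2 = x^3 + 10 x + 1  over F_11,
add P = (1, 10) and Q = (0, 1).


P != Q, so use the chord formula.
s = (y2 - y1) / (x2 - x1) = (2) / (10) mod 11 = 9
x3 = s^2 - x1 - x2 mod 11 = 9^2 - 1 - 0 = 3
y3 = s (x1 - x3) - y1 mod 11 = 9 * (1 - 3) - 10 = 5

P + Q = (3, 5)


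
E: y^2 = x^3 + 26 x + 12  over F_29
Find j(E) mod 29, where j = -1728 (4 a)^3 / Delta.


Delta = -16(4 a^3 + 27 b^2) mod 29 = 14
-1728 * (4 a)^3 = -1728 * (4*26)^3 mod 29 = 28
j = 28 * 14^(-1) mod 29 = 2

j = 2 (mod 29)


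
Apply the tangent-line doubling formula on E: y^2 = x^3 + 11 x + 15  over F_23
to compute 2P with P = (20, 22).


Doubling: s = (3 x1^2 + a) / (2 y1)
s = (3*20^2 + 11) / (2*22) mod 23 = 4
x3 = s^2 - 2 x1 mod 23 = 4^2 - 2*20 = 22
y3 = s (x1 - x3) - y1 mod 23 = 4 * (20 - 22) - 22 = 16

2P = (22, 16)


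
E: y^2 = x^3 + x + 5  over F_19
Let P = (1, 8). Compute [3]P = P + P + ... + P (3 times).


k = 3 = 11_2 (binary, LSB first: 11)
Double-and-add from P = (1, 8):
  bit 0 = 1: acc = O + (1, 8) = (1, 8)
  bit 1 = 1: acc = (1, 8) + (4, 15) = (11, 13)

3P = (11, 13)


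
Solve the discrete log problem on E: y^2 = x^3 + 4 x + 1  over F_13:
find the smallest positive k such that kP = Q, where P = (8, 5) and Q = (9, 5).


Enumerate multiples of P until we hit Q = (9, 5):
  1P = (8, 5)
  2P = (0, 1)
  3P = (2, 11)
  4P = (4, 4)
  5P = (10, 1)
  6P = (12, 3)
  7P = (3, 12)
  8P = (5, 9)
  9P = (9, 5)
Match found at i = 9.

k = 9


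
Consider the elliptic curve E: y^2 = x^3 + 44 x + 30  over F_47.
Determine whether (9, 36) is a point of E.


Check whether y^2 = x^3 + 44 x + 30 (mod 47) for (x, y) = (9, 36).
LHS: y^2 = 36^2 mod 47 = 27
RHS: x^3 + 44 x + 30 = 9^3 + 44*9 + 30 mod 47 = 27
LHS = RHS

Yes, on the curve


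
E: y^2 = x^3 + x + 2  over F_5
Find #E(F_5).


For each x in F_5, count y with y^2 = x^3 + 1 x + 2 mod 5:
  x = 1: RHS = 4, y in [2, 3]  -> 2 point(s)
  x = 4: RHS = 0, y in [0]  -> 1 point(s)
Affine points: 3. Add the point at infinity: total = 4.

#E(F_5) = 4


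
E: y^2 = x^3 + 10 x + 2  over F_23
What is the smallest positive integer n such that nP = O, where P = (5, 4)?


Compute successive multiples of P until we hit O:
  1P = (5, 4)
  2P = (17, 18)
  3P = (3, 6)
  4P = (16, 7)
  5P = (15, 10)
  6P = (19, 6)
  7P = (7, 22)
  8P = (0, 18)
  ... (continuing to 25P)
  25P = O

ord(P) = 25


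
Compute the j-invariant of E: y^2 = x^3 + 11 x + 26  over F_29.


Delta = -16(4 a^3 + 27 b^2) mod 29 = 16
-1728 * (4 a)^3 = -1728 * (4*11)^3 mod 29 = 16
j = 16 * 16^(-1) mod 29 = 1

j = 1 (mod 29)


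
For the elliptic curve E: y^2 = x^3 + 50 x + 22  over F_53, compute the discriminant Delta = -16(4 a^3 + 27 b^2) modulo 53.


4 a^3 + 27 b^2 = 4*50^3 + 27*22^2 = 500000 + 13068 = 513068
Delta = -16 * (513068) = -8209088
Delta mod 53 = 29

Delta = 29 (mod 53)


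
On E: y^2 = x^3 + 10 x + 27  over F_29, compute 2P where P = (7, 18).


Doubling: s = (3 x1^2 + a) / (2 y1)
s = (3*7^2 + 10) / (2*18) mod 29 = 10
x3 = s^2 - 2 x1 mod 29 = 10^2 - 2*7 = 28
y3 = s (x1 - x3) - y1 mod 29 = 10 * (7 - 28) - 18 = 4

2P = (28, 4)


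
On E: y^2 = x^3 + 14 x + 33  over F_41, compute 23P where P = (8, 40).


k = 23 = 10111_2 (binary, LSB first: 11101)
Double-and-add from P = (8, 40):
  bit 0 = 1: acc = O + (8, 40) = (8, 40)
  bit 1 = 1: acc = (8, 40) + (15, 25) = (0, 19)
  bit 2 = 1: acc = (0, 19) + (29, 33) = (35, 15)
  bit 3 = 0: acc unchanged = (35, 15)
  bit 4 = 1: acc = (35, 15) + (27, 39) = (29, 8)

23P = (29, 8)


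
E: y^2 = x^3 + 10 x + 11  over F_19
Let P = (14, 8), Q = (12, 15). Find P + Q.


P != Q, so use the chord formula.
s = (y2 - y1) / (x2 - x1) = (7) / (17) mod 19 = 6
x3 = s^2 - x1 - x2 mod 19 = 6^2 - 14 - 12 = 10
y3 = s (x1 - x3) - y1 mod 19 = 6 * (14 - 10) - 8 = 16

P + Q = (10, 16)


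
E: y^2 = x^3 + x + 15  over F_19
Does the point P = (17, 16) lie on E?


Check whether y^2 = x^3 + 1 x + 15 (mod 19) for (x, y) = (17, 16).
LHS: y^2 = 16^2 mod 19 = 9
RHS: x^3 + 1 x + 15 = 17^3 + 1*17 + 15 mod 19 = 5
LHS != RHS

No, not on the curve


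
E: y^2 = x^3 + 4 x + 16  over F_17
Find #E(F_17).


For each x in F_17, count y with y^2 = x^3 + 4 x + 16 mod 17:
  x = 0: RHS = 16, y in [4, 13]  -> 2 point(s)
  x = 1: RHS = 4, y in [2, 15]  -> 2 point(s)
  x = 2: RHS = 15, y in [7, 10]  -> 2 point(s)
  x = 3: RHS = 4, y in [2, 15]  -> 2 point(s)
  x = 5: RHS = 8, y in [5, 12]  -> 2 point(s)
  x = 6: RHS = 1, y in [1, 16]  -> 2 point(s)
  x = 7: RHS = 13, y in [8, 9]  -> 2 point(s)
  x = 8: RHS = 16, y in [4, 13]  -> 2 point(s)
  x = 9: RHS = 16, y in [4, 13]  -> 2 point(s)
  x = 10: RHS = 2, y in [6, 11]  -> 2 point(s)
  x = 13: RHS = 4, y in [2, 15]  -> 2 point(s)
  x = 15: RHS = 0, y in [0]  -> 1 point(s)
Affine points: 23. Add the point at infinity: total = 24.

#E(F_17) = 24


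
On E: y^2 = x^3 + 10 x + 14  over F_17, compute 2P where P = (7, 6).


k = 2 = 10_2 (binary, LSB first: 01)
Double-and-add from P = (7, 6):
  bit 0 = 0: acc unchanged = O
  bit 1 = 1: acc = O + (5, 6) = (5, 6)

2P = (5, 6)


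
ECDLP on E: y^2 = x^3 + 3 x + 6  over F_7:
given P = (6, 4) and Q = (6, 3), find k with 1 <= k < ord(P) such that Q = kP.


Enumerate multiples of P until we hit Q = (6, 3):
  1P = (6, 4)
  2P = (3, 0)
  3P = (6, 3)
Match found at i = 3.

k = 3


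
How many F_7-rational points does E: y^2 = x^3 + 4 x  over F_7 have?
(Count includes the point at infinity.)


For each x in F_7, count y with y^2 = x^3 + 4 x + 0 mod 7:
  x = 0: RHS = 0, y in [0]  -> 1 point(s)
  x = 2: RHS = 2, y in [3, 4]  -> 2 point(s)
  x = 3: RHS = 4, y in [2, 5]  -> 2 point(s)
  x = 6: RHS = 2, y in [3, 4]  -> 2 point(s)
Affine points: 7. Add the point at infinity: total = 8.

#E(F_7) = 8


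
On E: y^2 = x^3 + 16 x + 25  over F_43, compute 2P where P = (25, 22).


Doubling: s = (3 x1^2 + a) / (2 y1)
s = (3*25^2 + 16) / (2*22) mod 43 = 42
x3 = s^2 - 2 x1 mod 43 = 42^2 - 2*25 = 37
y3 = s (x1 - x3) - y1 mod 43 = 42 * (25 - 37) - 22 = 33

2P = (37, 33)


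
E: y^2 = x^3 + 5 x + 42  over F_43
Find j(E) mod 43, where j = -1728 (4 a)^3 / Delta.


Delta = -16(4 a^3 + 27 b^2) mod 43 = 39
-1728 * (4 a)^3 = -1728 * (4*5)^3 mod 43 = 27
j = 27 * 39^(-1) mod 43 = 4

j = 4 (mod 43)


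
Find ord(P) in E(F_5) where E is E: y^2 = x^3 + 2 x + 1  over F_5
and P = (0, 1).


Compute successive multiples of P until we hit O:
  1P = (0, 1)
  2P = (1, 3)
  3P = (3, 3)
  4P = (3, 2)
  5P = (1, 2)
  6P = (0, 4)
  7P = O

ord(P) = 7


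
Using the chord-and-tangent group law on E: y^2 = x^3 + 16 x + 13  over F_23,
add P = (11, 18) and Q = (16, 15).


P != Q, so use the chord formula.
s = (y2 - y1) / (x2 - x1) = (20) / (5) mod 23 = 4
x3 = s^2 - x1 - x2 mod 23 = 4^2 - 11 - 16 = 12
y3 = s (x1 - x3) - y1 mod 23 = 4 * (11 - 12) - 18 = 1

P + Q = (12, 1)


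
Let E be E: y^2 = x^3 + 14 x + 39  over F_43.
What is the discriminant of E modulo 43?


4 a^3 + 27 b^2 = 4*14^3 + 27*39^2 = 10976 + 41067 = 52043
Delta = -16 * (52043) = -832688
Delta mod 43 = 7

Delta = 7 (mod 43)


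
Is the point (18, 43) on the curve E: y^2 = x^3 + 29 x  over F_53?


Check whether y^2 = x^3 + 29 x + 0 (mod 53) for (x, y) = (18, 43).
LHS: y^2 = 43^2 mod 53 = 47
RHS: x^3 + 29 x + 0 = 18^3 + 29*18 + 0 mod 53 = 47
LHS = RHS

Yes, on the curve


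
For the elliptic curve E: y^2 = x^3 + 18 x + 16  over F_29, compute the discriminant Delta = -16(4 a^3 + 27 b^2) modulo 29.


4 a^3 + 27 b^2 = 4*18^3 + 27*16^2 = 23328 + 6912 = 30240
Delta = -16 * (30240) = -483840
Delta mod 29 = 25

Delta = 25 (mod 29)


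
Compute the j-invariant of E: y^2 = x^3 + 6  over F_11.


Delta = -16(4 a^3 + 27 b^2) mod 11 = 2
-1728 * (4 a)^3 = -1728 * (4*0)^3 mod 11 = 0
j = 0 * 2^(-1) mod 11 = 0

j = 0 (mod 11)


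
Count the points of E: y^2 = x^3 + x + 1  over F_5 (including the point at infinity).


For each x in F_5, count y with y^2 = x^3 + 1 x + 1 mod 5:
  x = 0: RHS = 1, y in [1, 4]  -> 2 point(s)
  x = 2: RHS = 1, y in [1, 4]  -> 2 point(s)
  x = 3: RHS = 1, y in [1, 4]  -> 2 point(s)
  x = 4: RHS = 4, y in [2, 3]  -> 2 point(s)
Affine points: 8. Add the point at infinity: total = 9.

#E(F_5) = 9


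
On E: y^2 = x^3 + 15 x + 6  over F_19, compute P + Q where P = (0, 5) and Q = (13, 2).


P != Q, so use the chord formula.
s = (y2 - y1) / (x2 - x1) = (16) / (13) mod 19 = 10
x3 = s^2 - x1 - x2 mod 19 = 10^2 - 0 - 13 = 11
y3 = s (x1 - x3) - y1 mod 19 = 10 * (0 - 11) - 5 = 18

P + Q = (11, 18)


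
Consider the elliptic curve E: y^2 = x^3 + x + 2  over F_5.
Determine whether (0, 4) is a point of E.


Check whether y^2 = x^3 + 1 x + 2 (mod 5) for (x, y) = (0, 4).
LHS: y^2 = 4^2 mod 5 = 1
RHS: x^3 + 1 x + 2 = 0^3 + 1*0 + 2 mod 5 = 2
LHS != RHS

No, not on the curve


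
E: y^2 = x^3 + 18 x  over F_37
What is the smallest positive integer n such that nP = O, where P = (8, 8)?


Compute successive multiples of P until we hit O:
  1P = (8, 8)
  2P = (10, 12)
  3P = (23, 36)
  4P = (33, 7)
  5P = (5, 20)
  6P = (3, 9)
  7P = (29, 11)
  8P = (34, 20)
  ... (continuing to 50P)
  50P = O

ord(P) = 50


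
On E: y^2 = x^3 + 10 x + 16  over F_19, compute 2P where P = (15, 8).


Doubling: s = (3 x1^2 + a) / (2 y1)
s = (3*15^2 + 10) / (2*8) mod 19 = 6
x3 = s^2 - 2 x1 mod 19 = 6^2 - 2*15 = 6
y3 = s (x1 - x3) - y1 mod 19 = 6 * (15 - 6) - 8 = 8

2P = (6, 8)


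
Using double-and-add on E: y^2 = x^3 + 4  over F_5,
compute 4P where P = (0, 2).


k = 4 = 100_2 (binary, LSB first: 001)
Double-and-add from P = (0, 2):
  bit 0 = 0: acc unchanged = O
  bit 1 = 0: acc unchanged = O
  bit 2 = 1: acc = O + (0, 2) = (0, 2)

4P = (0, 2)


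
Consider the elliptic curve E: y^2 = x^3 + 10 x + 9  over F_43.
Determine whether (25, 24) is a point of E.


Check whether y^2 = x^3 + 10 x + 9 (mod 43) for (x, y) = (25, 24).
LHS: y^2 = 24^2 mod 43 = 17
RHS: x^3 + 10 x + 9 = 25^3 + 10*25 + 9 mod 43 = 17
LHS = RHS

Yes, on the curve


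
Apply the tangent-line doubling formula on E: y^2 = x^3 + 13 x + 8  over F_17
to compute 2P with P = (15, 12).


Doubling: s = (3 x1^2 + a) / (2 y1)
s = (3*15^2 + 13) / (2*12) mod 17 = 6
x3 = s^2 - 2 x1 mod 17 = 6^2 - 2*15 = 6
y3 = s (x1 - x3) - y1 mod 17 = 6 * (15 - 6) - 12 = 8

2P = (6, 8)


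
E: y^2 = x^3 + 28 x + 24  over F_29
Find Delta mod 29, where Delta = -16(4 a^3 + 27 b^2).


4 a^3 + 27 b^2 = 4*28^3 + 27*24^2 = 87808 + 15552 = 103360
Delta = -16 * (103360) = -1653760
Delta mod 29 = 23

Delta = 23 (mod 29)


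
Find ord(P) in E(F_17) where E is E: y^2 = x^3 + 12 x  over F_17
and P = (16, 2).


Compute successive multiples of P until we hit O:
  1P = (16, 2)
  2P = (15, 6)
  3P = (2, 10)
  4P = (8, 8)
  5P = (1, 8)
  6P = (9, 2)
  7P = (9, 15)
  8P = (1, 9)
  ... (continuing to 13P)
  13P = O

ord(P) = 13


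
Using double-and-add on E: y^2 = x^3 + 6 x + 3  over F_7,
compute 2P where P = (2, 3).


k = 2 = 10_2 (binary, LSB first: 01)
Double-and-add from P = (2, 3):
  bit 0 = 0: acc unchanged = O
  bit 1 = 1: acc = O + (5, 2) = (5, 2)

2P = (5, 2)


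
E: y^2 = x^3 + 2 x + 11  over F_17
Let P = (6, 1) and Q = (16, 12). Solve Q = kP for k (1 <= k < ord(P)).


Enumerate multiples of P until we hit Q = (16, 12):
  1P = (6, 1)
  2P = (4, 7)
  3P = (16, 12)
Match found at i = 3.

k = 3


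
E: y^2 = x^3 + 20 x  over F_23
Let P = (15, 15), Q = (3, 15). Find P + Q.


P != Q, so use the chord formula.
s = (y2 - y1) / (x2 - x1) = (0) / (11) mod 23 = 0
x3 = s^2 - x1 - x2 mod 23 = 0^2 - 15 - 3 = 5
y3 = s (x1 - x3) - y1 mod 23 = 0 * (15 - 5) - 15 = 8

P + Q = (5, 8)


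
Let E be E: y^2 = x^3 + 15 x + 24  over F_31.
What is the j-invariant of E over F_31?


Delta = -16(4 a^3 + 27 b^2) mod 31 = 13
-1728 * (4 a)^3 = -1728 * (4*15)^3 mod 31 = 29
j = 29 * 13^(-1) mod 31 = 7

j = 7 (mod 31)


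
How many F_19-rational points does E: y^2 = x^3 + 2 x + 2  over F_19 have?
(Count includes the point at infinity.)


For each x in F_19, count y with y^2 = x^3 + 2 x + 2 mod 19:
  x = 1: RHS = 5, y in [9, 10]  -> 2 point(s)
  x = 3: RHS = 16, y in [4, 15]  -> 2 point(s)
  x = 4: RHS = 17, y in [6, 13]  -> 2 point(s)
  x = 5: RHS = 4, y in [2, 17]  -> 2 point(s)
  x = 7: RHS = 17, y in [6, 13]  -> 2 point(s)
  x = 8: RHS = 17, y in [6, 13]  -> 2 point(s)
  x = 11: RHS = 6, y in [5, 14]  -> 2 point(s)
  x = 12: RHS = 6, y in [5, 14]  -> 2 point(s)
  x = 14: RHS = 0, y in [0]  -> 1 point(s)
  x = 15: RHS = 6, y in [5, 14]  -> 2 point(s)
  x = 16: RHS = 7, y in [8, 11]  -> 2 point(s)
  x = 17: RHS = 9, y in [3, 16]  -> 2 point(s)
Affine points: 23. Add the point at infinity: total = 24.

#E(F_19) = 24


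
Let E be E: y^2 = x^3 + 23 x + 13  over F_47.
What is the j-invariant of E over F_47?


Delta = -16(4 a^3 + 27 b^2) mod 47 = 38
-1728 * (4 a)^3 = -1728 * (4*23)^3 mod 47 = 6
j = 6 * 38^(-1) mod 47 = 15

j = 15 (mod 47)


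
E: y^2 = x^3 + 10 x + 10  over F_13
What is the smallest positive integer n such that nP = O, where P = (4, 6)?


Compute successive multiples of P until we hit O:
  1P = (4, 6)
  2P = (2, 8)
  3P = (8, 11)
  4P = (5, 9)
  5P = (0, 6)
  6P = (9, 7)
  7P = (12, 8)
  8P = (6, 0)
  ... (continuing to 16P)
  16P = O

ord(P) = 16


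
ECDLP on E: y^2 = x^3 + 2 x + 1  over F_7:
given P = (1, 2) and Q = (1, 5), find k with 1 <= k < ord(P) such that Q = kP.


Enumerate multiples of P until we hit Q = (1, 5):
  1P = (1, 2)
  2P = (0, 1)
  3P = (0, 6)
  4P = (1, 5)
Match found at i = 4.

k = 4


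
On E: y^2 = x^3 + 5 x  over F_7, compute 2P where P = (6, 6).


Doubling: s = (3 x1^2 + a) / (2 y1)
s = (3*6^2 + 5) / (2*6) mod 7 = 3
x3 = s^2 - 2 x1 mod 7 = 3^2 - 2*6 = 4
y3 = s (x1 - x3) - y1 mod 7 = 3 * (6 - 4) - 6 = 0

2P = (4, 0)


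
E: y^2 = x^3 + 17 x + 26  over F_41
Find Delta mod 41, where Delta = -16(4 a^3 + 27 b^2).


4 a^3 + 27 b^2 = 4*17^3 + 27*26^2 = 19652 + 18252 = 37904
Delta = -16 * (37904) = -606464
Delta mod 41 = 8

Delta = 8 (mod 41)


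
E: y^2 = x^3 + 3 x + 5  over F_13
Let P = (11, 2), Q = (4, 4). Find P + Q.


P != Q, so use the chord formula.
s = (y2 - y1) / (x2 - x1) = (2) / (6) mod 13 = 9
x3 = s^2 - x1 - x2 mod 13 = 9^2 - 11 - 4 = 1
y3 = s (x1 - x3) - y1 mod 13 = 9 * (11 - 1) - 2 = 10

P + Q = (1, 10)


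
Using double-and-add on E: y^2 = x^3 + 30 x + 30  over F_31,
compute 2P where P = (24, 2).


k = 2 = 10_2 (binary, LSB first: 01)
Double-and-add from P = (24, 2):
  bit 0 = 0: acc unchanged = O
  bit 1 = 1: acc = O + (21, 30) = (21, 30)

2P = (21, 30)


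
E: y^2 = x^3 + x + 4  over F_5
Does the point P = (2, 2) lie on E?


Check whether y^2 = x^3 + 1 x + 4 (mod 5) for (x, y) = (2, 2).
LHS: y^2 = 2^2 mod 5 = 4
RHS: x^3 + 1 x + 4 = 2^3 + 1*2 + 4 mod 5 = 4
LHS = RHS

Yes, on the curve


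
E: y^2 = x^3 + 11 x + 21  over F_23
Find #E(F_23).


For each x in F_23, count y with y^2 = x^3 + 11 x + 21 mod 23:
  x = 3: RHS = 12, y in [9, 14]  -> 2 point(s)
  x = 6: RHS = 4, y in [2, 21]  -> 2 point(s)
  x = 7: RHS = 4, y in [2, 21]  -> 2 point(s)
  x = 8: RHS = 0, y in [0]  -> 1 point(s)
  x = 10: RHS = 4, y in [2, 21]  -> 2 point(s)
  x = 11: RHS = 1, y in [1, 22]  -> 2 point(s)
  x = 12: RHS = 18, y in [8, 15]  -> 2 point(s)
  x = 18: RHS = 2, y in [5, 18]  -> 2 point(s)
  x = 22: RHS = 9, y in [3, 20]  -> 2 point(s)
Affine points: 17. Add the point at infinity: total = 18.

#E(F_23) = 18


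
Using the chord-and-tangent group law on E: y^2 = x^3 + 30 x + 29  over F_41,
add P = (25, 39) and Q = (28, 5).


P != Q, so use the chord formula.
s = (y2 - y1) / (x2 - x1) = (7) / (3) mod 41 = 16
x3 = s^2 - x1 - x2 mod 41 = 16^2 - 25 - 28 = 39
y3 = s (x1 - x3) - y1 mod 41 = 16 * (25 - 39) - 39 = 24

P + Q = (39, 24)


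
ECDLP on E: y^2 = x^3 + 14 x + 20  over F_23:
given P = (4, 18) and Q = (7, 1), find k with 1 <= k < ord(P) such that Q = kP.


Enumerate multiples of P until we hit Q = (7, 1):
  1P = (4, 18)
  2P = (1, 14)
  3P = (7, 1)
Match found at i = 3.

k = 3


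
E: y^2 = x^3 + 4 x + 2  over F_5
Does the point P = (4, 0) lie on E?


Check whether y^2 = x^3 + 4 x + 2 (mod 5) for (x, y) = (4, 0).
LHS: y^2 = 0^2 mod 5 = 0
RHS: x^3 + 4 x + 2 = 4^3 + 4*4 + 2 mod 5 = 2
LHS != RHS

No, not on the curve


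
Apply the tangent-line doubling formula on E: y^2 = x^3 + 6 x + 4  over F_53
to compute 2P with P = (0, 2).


Doubling: s = (3 x1^2 + a) / (2 y1)
s = (3*0^2 + 6) / (2*2) mod 53 = 28
x3 = s^2 - 2 x1 mod 53 = 28^2 - 2*0 = 42
y3 = s (x1 - x3) - y1 mod 53 = 28 * (0 - 42) - 2 = 41

2P = (42, 41)


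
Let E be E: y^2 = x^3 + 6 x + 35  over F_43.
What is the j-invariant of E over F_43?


Delta = -16(4 a^3 + 27 b^2) mod 43 = 23
-1728 * (4 a)^3 = -1728 * (4*6)^3 mod 43 = 4
j = 4 * 23^(-1) mod 43 = 17

j = 17 (mod 43)


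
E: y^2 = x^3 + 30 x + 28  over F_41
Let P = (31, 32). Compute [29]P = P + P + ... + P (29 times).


k = 29 = 11101_2 (binary, LSB first: 10111)
Double-and-add from P = (31, 32):
  bit 0 = 1: acc = O + (31, 32) = (31, 32)
  bit 1 = 0: acc unchanged = (31, 32)
  bit 2 = 1: acc = (31, 32) + (34, 34) = (22, 15)
  bit 3 = 1: acc = (22, 15) + (18, 39) = (37, 34)
  bit 4 = 1: acc = (37, 34) + (15, 9) = (39, 1)

29P = (39, 1)


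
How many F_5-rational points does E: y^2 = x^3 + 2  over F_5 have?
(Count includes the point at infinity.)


For each x in F_5, count y with y^2 = x^3 + 0 x + 2 mod 5:
  x = 2: RHS = 0, y in [0]  -> 1 point(s)
  x = 3: RHS = 4, y in [2, 3]  -> 2 point(s)
  x = 4: RHS = 1, y in [1, 4]  -> 2 point(s)
Affine points: 5. Add the point at infinity: total = 6.

#E(F_5) = 6


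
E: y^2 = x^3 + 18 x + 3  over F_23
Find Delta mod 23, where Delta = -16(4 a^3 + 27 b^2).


4 a^3 + 27 b^2 = 4*18^3 + 27*3^2 = 23328 + 243 = 23571
Delta = -16 * (23571) = -377136
Delta mod 23 = 18

Delta = 18 (mod 23)


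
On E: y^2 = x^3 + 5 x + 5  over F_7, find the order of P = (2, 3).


Compute successive multiples of P until we hit O:
  1P = (2, 3)
  2P = (5, 6)
  3P = (1, 5)
  4P = (1, 2)
  5P = (5, 1)
  6P = (2, 4)
  7P = O

ord(P) = 7


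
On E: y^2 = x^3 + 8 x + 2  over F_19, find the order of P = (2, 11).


Compute successive multiples of P until we hit O:
  1P = (2, 11)
  2P = (13, 17)
  3P = (1, 12)
  4P = (17, 4)
  5P = (9, 10)
  6P = (15, 18)
  7P = (6, 0)
  8P = (15, 1)
  ... (continuing to 14P)
  14P = O

ord(P) = 14


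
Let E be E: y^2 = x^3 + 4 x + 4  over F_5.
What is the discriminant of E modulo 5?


4 a^3 + 27 b^2 = 4*4^3 + 27*4^2 = 256 + 432 = 688
Delta = -16 * (688) = -11008
Delta mod 5 = 2

Delta = 2 (mod 5)


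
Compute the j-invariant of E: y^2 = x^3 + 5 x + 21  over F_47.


Delta = -16(4 a^3 + 27 b^2) mod 47 = 16
-1728 * (4 a)^3 = -1728 * (4*5)^3 mod 47 = 16
j = 16 * 16^(-1) mod 47 = 1

j = 1 (mod 47)


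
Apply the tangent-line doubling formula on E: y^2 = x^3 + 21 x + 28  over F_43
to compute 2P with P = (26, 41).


Doubling: s = (3 x1^2 + a) / (2 y1)
s = (3*26^2 + 21) / (2*41) mod 43 = 36
x3 = s^2 - 2 x1 mod 43 = 36^2 - 2*26 = 40
y3 = s (x1 - x3) - y1 mod 43 = 36 * (26 - 40) - 41 = 14

2P = (40, 14)


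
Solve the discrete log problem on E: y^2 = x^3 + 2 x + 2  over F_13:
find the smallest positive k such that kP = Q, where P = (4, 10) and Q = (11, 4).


Enumerate multiples of P until we hit Q = (11, 4):
  1P = (4, 10)
  2P = (8, 6)
  3P = (2, 1)
  4P = (11, 4)
Match found at i = 4.

k = 4


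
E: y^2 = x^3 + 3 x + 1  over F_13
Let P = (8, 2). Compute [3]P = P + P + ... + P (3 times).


k = 3 = 11_2 (binary, LSB first: 11)
Double-and-add from P = (8, 2):
  bit 0 = 1: acc = O + (8, 2) = (8, 2)
  bit 1 = 1: acc = (8, 2) + (10, 11) = (12, 6)

3P = (12, 6)


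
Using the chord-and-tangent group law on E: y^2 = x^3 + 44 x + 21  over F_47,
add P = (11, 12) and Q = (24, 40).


P != Q, so use the chord formula.
s = (y2 - y1) / (x2 - x1) = (28) / (13) mod 47 = 13
x3 = s^2 - x1 - x2 mod 47 = 13^2 - 11 - 24 = 40
y3 = s (x1 - x3) - y1 mod 47 = 13 * (11 - 40) - 12 = 34

P + Q = (40, 34)


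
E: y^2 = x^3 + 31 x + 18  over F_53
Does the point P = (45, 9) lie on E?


Check whether y^2 = x^3 + 31 x + 18 (mod 53) for (x, y) = (45, 9).
LHS: y^2 = 9^2 mod 53 = 28
RHS: x^3 + 31 x + 18 = 45^3 + 31*45 + 18 mod 53 = 0
LHS != RHS

No, not on the curve


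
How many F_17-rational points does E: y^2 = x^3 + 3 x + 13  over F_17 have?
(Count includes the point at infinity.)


For each x in F_17, count y with y^2 = x^3 + 3 x + 13 mod 17:
  x = 0: RHS = 13, y in [8, 9]  -> 2 point(s)
  x = 1: RHS = 0, y in [0]  -> 1 point(s)
  x = 3: RHS = 15, y in [7, 10]  -> 2 point(s)
  x = 4: RHS = 4, y in [2, 15]  -> 2 point(s)
  x = 5: RHS = 0, y in [0]  -> 1 point(s)
  x = 6: RHS = 9, y in [3, 14]  -> 2 point(s)
  x = 9: RHS = 4, y in [2, 15]  -> 2 point(s)
  x = 11: RHS = 0, y in [0]  -> 1 point(s)
  x = 12: RHS = 9, y in [3, 14]  -> 2 point(s)
  x = 15: RHS = 16, y in [4, 13]  -> 2 point(s)
  x = 16: RHS = 9, y in [3, 14]  -> 2 point(s)
Affine points: 19. Add the point at infinity: total = 20.

#E(F_17) = 20


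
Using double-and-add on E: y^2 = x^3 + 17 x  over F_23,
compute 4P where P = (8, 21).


k = 4 = 100_2 (binary, LSB first: 001)
Double-and-add from P = (8, 21):
  bit 0 = 0: acc unchanged = O
  bit 1 = 0: acc unchanged = O
  bit 2 = 1: acc = O + (1, 8) = (1, 8)

4P = (1, 8)


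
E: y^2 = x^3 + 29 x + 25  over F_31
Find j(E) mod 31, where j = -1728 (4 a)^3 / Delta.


Delta = -16(4 a^3 + 27 b^2) mod 31 = 26
-1728 * (4 a)^3 = -1728 * (4*29)^3 mod 31 = 27
j = 27 * 26^(-1) mod 31 = 7

j = 7 (mod 31)


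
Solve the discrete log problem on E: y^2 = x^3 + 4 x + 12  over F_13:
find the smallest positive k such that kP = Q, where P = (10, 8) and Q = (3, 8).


Enumerate multiples of P until we hit Q = (3, 8):
  1P = (10, 8)
  2P = (3, 8)
Match found at i = 2.

k = 2


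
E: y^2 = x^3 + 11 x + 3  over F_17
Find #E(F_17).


For each x in F_17, count y with y^2 = x^3 + 11 x + 3 mod 17:
  x = 1: RHS = 15, y in [7, 10]  -> 2 point(s)
  x = 2: RHS = 16, y in [4, 13]  -> 2 point(s)
  x = 4: RHS = 9, y in [3, 14]  -> 2 point(s)
  x = 5: RHS = 13, y in [8, 9]  -> 2 point(s)
  x = 6: RHS = 13, y in [8, 9]  -> 2 point(s)
  x = 7: RHS = 15, y in [7, 10]  -> 2 point(s)
  x = 8: RHS = 8, y in [5, 12]  -> 2 point(s)
  x = 9: RHS = 15, y in [7, 10]  -> 2 point(s)
  x = 10: RHS = 8, y in [5, 12]  -> 2 point(s)
  x = 16: RHS = 8, y in [5, 12]  -> 2 point(s)
Affine points: 20. Add the point at infinity: total = 21.

#E(F_17) = 21


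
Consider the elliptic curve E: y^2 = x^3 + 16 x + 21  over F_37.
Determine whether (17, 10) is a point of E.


Check whether y^2 = x^3 + 16 x + 21 (mod 37) for (x, y) = (17, 10).
LHS: y^2 = 10^2 mod 37 = 26
RHS: x^3 + 16 x + 21 = 17^3 + 16*17 + 21 mod 37 = 26
LHS = RHS

Yes, on the curve


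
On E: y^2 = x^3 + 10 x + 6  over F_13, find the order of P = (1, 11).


Compute successive multiples of P until we hit O:
  1P = (1, 11)
  2P = (11, 2)
  3P = (10, 1)
  4P = (5, 5)
  5P = (6, 3)
  6P = (7, 9)
  7P = (8, 0)
  8P = (7, 4)
  ... (continuing to 14P)
  14P = O

ord(P) = 14


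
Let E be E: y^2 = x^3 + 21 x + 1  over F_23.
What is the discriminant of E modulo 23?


4 a^3 + 27 b^2 = 4*21^3 + 27*1^2 = 37044 + 27 = 37071
Delta = -16 * (37071) = -593136
Delta mod 23 = 11

Delta = 11 (mod 23)


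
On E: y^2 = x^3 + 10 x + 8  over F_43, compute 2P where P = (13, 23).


Doubling: s = (3 x1^2 + a) / (2 y1)
s = (3*13^2 + 10) / (2*23) mod 43 = 29
x3 = s^2 - 2 x1 mod 43 = 29^2 - 2*13 = 41
y3 = s (x1 - x3) - y1 mod 43 = 29 * (13 - 41) - 23 = 25

2P = (41, 25)


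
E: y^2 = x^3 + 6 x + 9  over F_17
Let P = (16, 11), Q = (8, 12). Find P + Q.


P != Q, so use the chord formula.
s = (y2 - y1) / (x2 - x1) = (1) / (9) mod 17 = 2
x3 = s^2 - x1 - x2 mod 17 = 2^2 - 16 - 8 = 14
y3 = s (x1 - x3) - y1 mod 17 = 2 * (16 - 14) - 11 = 10

P + Q = (14, 10)


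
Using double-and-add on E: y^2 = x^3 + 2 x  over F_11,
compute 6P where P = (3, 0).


k = 6 = 110_2 (binary, LSB first: 011)
Double-and-add from P = (3, 0):
  bit 0 = 0: acc unchanged = O
  bit 1 = 1: acc = O + O = O
  bit 2 = 1: acc = O + O = O

6P = O


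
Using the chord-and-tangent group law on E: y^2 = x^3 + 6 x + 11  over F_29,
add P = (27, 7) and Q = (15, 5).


P != Q, so use the chord formula.
s = (y2 - y1) / (x2 - x1) = (27) / (17) mod 29 = 5
x3 = s^2 - x1 - x2 mod 29 = 5^2 - 27 - 15 = 12
y3 = s (x1 - x3) - y1 mod 29 = 5 * (27 - 12) - 7 = 10

P + Q = (12, 10)


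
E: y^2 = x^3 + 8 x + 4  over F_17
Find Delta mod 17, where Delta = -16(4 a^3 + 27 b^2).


4 a^3 + 27 b^2 = 4*8^3 + 27*4^2 = 2048 + 432 = 2480
Delta = -16 * (2480) = -39680
Delta mod 17 = 15

Delta = 15 (mod 17)


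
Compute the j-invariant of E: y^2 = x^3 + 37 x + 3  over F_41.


Delta = -16(4 a^3 + 27 b^2) mod 41 = 3
-1728 * (4 a)^3 = -1728 * (4*37)^3 mod 41 = 17
j = 17 * 3^(-1) mod 41 = 33

j = 33 (mod 41)


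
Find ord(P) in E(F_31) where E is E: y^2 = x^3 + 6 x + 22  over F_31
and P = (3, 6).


Compute successive multiples of P until we hit O:
  1P = (3, 6)
  2P = (19, 12)
  3P = (29, 23)
  4P = (18, 14)
  5P = (18, 17)
  6P = (29, 8)
  7P = (19, 19)
  8P = (3, 25)
  ... (continuing to 9P)
  9P = O

ord(P) = 9


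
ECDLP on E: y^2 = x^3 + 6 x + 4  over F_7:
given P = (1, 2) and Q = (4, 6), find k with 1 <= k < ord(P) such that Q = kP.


Enumerate multiples of P until we hit Q = (4, 6):
  1P = (1, 2)
  2P = (0, 2)
  3P = (6, 5)
  4P = (4, 6)
Match found at i = 4.

k = 4


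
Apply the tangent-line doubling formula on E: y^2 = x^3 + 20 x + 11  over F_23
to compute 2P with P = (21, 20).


Doubling: s = (3 x1^2 + a) / (2 y1)
s = (3*21^2 + 20) / (2*20) mod 23 = 10
x3 = s^2 - 2 x1 mod 23 = 10^2 - 2*21 = 12
y3 = s (x1 - x3) - y1 mod 23 = 10 * (21 - 12) - 20 = 1

2P = (12, 1)


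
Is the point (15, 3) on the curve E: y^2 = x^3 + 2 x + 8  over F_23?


Check whether y^2 = x^3 + 2 x + 8 (mod 23) for (x, y) = (15, 3).
LHS: y^2 = 3^2 mod 23 = 9
RHS: x^3 + 2 x + 8 = 15^3 + 2*15 + 8 mod 23 = 9
LHS = RHS

Yes, on the curve


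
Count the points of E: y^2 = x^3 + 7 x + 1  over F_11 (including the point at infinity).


For each x in F_11, count y with y^2 = x^3 + 7 x + 1 mod 11:
  x = 0: RHS = 1, y in [1, 10]  -> 2 point(s)
  x = 1: RHS = 9, y in [3, 8]  -> 2 point(s)
  x = 2: RHS = 1, y in [1, 10]  -> 2 point(s)
  x = 3: RHS = 5, y in [4, 7]  -> 2 point(s)
  x = 4: RHS = 5, y in [4, 7]  -> 2 point(s)
  x = 9: RHS = 1, y in [1, 10]  -> 2 point(s)
  x = 10: RHS = 4, y in [2, 9]  -> 2 point(s)
Affine points: 14. Add the point at infinity: total = 15.

#E(F_11) = 15


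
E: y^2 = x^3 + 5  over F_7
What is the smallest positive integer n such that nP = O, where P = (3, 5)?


Compute successive multiples of P until we hit O:
  1P = (3, 5)
  2P = (5, 5)
  3P = (6, 2)
  4P = (6, 5)
  5P = (5, 2)
  6P = (3, 2)
  7P = O

ord(P) = 7


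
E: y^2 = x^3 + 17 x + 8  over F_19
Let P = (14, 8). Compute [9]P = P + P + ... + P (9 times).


k = 9 = 1001_2 (binary, LSB first: 1001)
Double-and-add from P = (14, 8):
  bit 0 = 1: acc = O + (14, 8) = (14, 8)
  bit 1 = 0: acc unchanged = (14, 8)
  bit 2 = 0: acc unchanged = (14, 8)
  bit 3 = 1: acc = (14, 8) + (17, 2) = (11, 5)

9P = (11, 5)


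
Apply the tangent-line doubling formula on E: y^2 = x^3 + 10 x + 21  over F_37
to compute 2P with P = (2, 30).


Doubling: s = (3 x1^2 + a) / (2 y1)
s = (3*2^2 + 10) / (2*30) mod 37 = 9
x3 = s^2 - 2 x1 mod 37 = 9^2 - 2*2 = 3
y3 = s (x1 - x3) - y1 mod 37 = 9 * (2 - 3) - 30 = 35

2P = (3, 35)


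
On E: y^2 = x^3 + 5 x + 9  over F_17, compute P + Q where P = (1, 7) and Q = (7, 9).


P != Q, so use the chord formula.
s = (y2 - y1) / (x2 - x1) = (2) / (6) mod 17 = 6
x3 = s^2 - x1 - x2 mod 17 = 6^2 - 1 - 7 = 11
y3 = s (x1 - x3) - y1 mod 17 = 6 * (1 - 11) - 7 = 1

P + Q = (11, 1)


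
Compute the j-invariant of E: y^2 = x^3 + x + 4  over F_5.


Delta = -16(4 a^3 + 27 b^2) mod 5 = 4
-1728 * (4 a)^3 = -1728 * (4*1)^3 mod 5 = 3
j = 3 * 4^(-1) mod 5 = 2

j = 2 (mod 5)


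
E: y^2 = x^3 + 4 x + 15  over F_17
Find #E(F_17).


For each x in F_17, count y with y^2 = x^3 + 4 x + 15 mod 17:
  x = 0: RHS = 15, y in [7, 10]  -> 2 point(s)
  x = 6: RHS = 0, y in [0]  -> 1 point(s)
  x = 8: RHS = 15, y in [7, 10]  -> 2 point(s)
  x = 9: RHS = 15, y in [7, 10]  -> 2 point(s)
  x = 10: RHS = 1, y in [1, 16]  -> 2 point(s)
  x = 11: RHS = 13, y in [8, 9]  -> 2 point(s)
  x = 15: RHS = 16, y in [4, 13]  -> 2 point(s)
Affine points: 13. Add the point at infinity: total = 14.

#E(F_17) = 14


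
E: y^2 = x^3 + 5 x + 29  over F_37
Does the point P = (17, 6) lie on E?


Check whether y^2 = x^3 + 5 x + 29 (mod 37) for (x, y) = (17, 6).
LHS: y^2 = 6^2 mod 37 = 36
RHS: x^3 + 5 x + 29 = 17^3 + 5*17 + 29 mod 37 = 32
LHS != RHS

No, not on the curve


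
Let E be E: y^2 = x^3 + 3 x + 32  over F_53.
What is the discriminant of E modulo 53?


4 a^3 + 27 b^2 = 4*3^3 + 27*32^2 = 108 + 27648 = 27756
Delta = -16 * (27756) = -444096
Delta mod 53 = 44

Delta = 44 (mod 53)


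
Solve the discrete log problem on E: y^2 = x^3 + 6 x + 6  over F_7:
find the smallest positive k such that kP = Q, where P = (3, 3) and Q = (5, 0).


Enumerate multiples of P until we hit Q = (5, 0):
  1P = (3, 3)
  2P = (5, 0)
Match found at i = 2.

k = 2


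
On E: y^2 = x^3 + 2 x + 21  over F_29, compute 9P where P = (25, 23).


k = 9 = 1001_2 (binary, LSB first: 1001)
Double-and-add from P = (25, 23):
  bit 0 = 1: acc = O + (25, 23) = (25, 23)
  bit 1 = 0: acc unchanged = (25, 23)
  bit 2 = 0: acc unchanged = (25, 23)
  bit 3 = 1: acc = (25, 23) + (4, 8) = (23, 24)

9P = (23, 24)


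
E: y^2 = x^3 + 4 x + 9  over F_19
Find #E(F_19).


For each x in F_19, count y with y^2 = x^3 + 4 x + 9 mod 19:
  x = 0: RHS = 9, y in [3, 16]  -> 2 point(s)
  x = 2: RHS = 6, y in [5, 14]  -> 2 point(s)
  x = 7: RHS = 0, y in [0]  -> 1 point(s)
  x = 10: RHS = 4, y in [2, 17]  -> 2 point(s)
  x = 11: RHS = 16, y in [4, 15]  -> 2 point(s)
  x = 13: RHS = 16, y in [4, 15]  -> 2 point(s)
  x = 14: RHS = 16, y in [4, 15]  -> 2 point(s)
  x = 15: RHS = 5, y in [9, 10]  -> 2 point(s)
  x = 18: RHS = 4, y in [2, 17]  -> 2 point(s)
Affine points: 17. Add the point at infinity: total = 18.

#E(F_19) = 18


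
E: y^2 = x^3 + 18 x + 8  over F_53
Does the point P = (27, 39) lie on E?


Check whether y^2 = x^3 + 18 x + 8 (mod 53) for (x, y) = (27, 39).
LHS: y^2 = 39^2 mod 53 = 37
RHS: x^3 + 18 x + 8 = 27^3 + 18*27 + 8 mod 53 = 37
LHS = RHS

Yes, on the curve


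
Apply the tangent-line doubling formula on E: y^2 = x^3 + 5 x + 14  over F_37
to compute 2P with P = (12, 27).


Doubling: s = (3 x1^2 + a) / (2 y1)
s = (3*12^2 + 5) / (2*27) mod 37 = 17
x3 = s^2 - 2 x1 mod 37 = 17^2 - 2*12 = 6
y3 = s (x1 - x3) - y1 mod 37 = 17 * (12 - 6) - 27 = 1

2P = (6, 1)


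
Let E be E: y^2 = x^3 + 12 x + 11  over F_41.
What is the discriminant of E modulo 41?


4 a^3 + 27 b^2 = 4*12^3 + 27*11^2 = 6912 + 3267 = 10179
Delta = -16 * (10179) = -162864
Delta mod 41 = 29

Delta = 29 (mod 41)


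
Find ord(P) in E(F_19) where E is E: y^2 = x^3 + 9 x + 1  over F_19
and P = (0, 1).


Compute successive multiples of P until we hit O:
  1P = (0, 1)
  2P = (6, 10)
  3P = (1, 7)
  4P = (16, 17)
  5P = (4, 14)
  6P = (3, 13)
  7P = (13, 4)
  8P = (11, 14)
  ... (continuing to 18P)
  18P = O

ord(P) = 18


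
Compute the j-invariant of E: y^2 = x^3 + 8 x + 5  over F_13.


Delta = -16(4 a^3 + 27 b^2) mod 13 = 8
-1728 * (4 a)^3 = -1728 * (4*8)^3 mod 13 = 8
j = 8 * 8^(-1) mod 13 = 1

j = 1 (mod 13)


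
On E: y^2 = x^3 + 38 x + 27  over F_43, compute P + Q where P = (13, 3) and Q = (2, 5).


P != Q, so use the chord formula.
s = (y2 - y1) / (x2 - x1) = (2) / (32) mod 43 = 35
x3 = s^2 - x1 - x2 mod 43 = 35^2 - 13 - 2 = 6
y3 = s (x1 - x3) - y1 mod 43 = 35 * (13 - 6) - 3 = 27

P + Q = (6, 27)


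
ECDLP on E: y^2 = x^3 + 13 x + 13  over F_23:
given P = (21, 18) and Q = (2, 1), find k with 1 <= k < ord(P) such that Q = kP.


Enumerate multiples of P until we hit Q = (2, 1):
  1P = (21, 18)
  2P = (16, 4)
  3P = (15, 8)
  4P = (0, 17)
  5P = (8, 10)
  6P = (2, 22)
  7P = (1, 2)
  8P = (9, 10)
  9P = (19, 14)
  10P = (10, 4)
  11P = (17, 8)
  12P = (20, 19)
  13P = (6, 13)
  14P = (14, 15)
  15P = (14, 8)
  16P = (6, 10)
  17P = (20, 4)
  18P = (17, 15)
  19P = (10, 19)
  20P = (19, 9)
  21P = (9, 13)
  22P = (1, 21)
  23P = (2, 1)
Match found at i = 23.

k = 23


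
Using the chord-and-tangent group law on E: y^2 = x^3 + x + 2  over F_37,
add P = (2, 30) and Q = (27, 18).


P != Q, so use the chord formula.
s = (y2 - y1) / (x2 - x1) = (25) / (25) mod 37 = 1
x3 = s^2 - x1 - x2 mod 37 = 1^2 - 2 - 27 = 9
y3 = s (x1 - x3) - y1 mod 37 = 1 * (2 - 9) - 30 = 0

P + Q = (9, 0)


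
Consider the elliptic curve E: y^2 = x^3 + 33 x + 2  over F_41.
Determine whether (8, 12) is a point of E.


Check whether y^2 = x^3 + 33 x + 2 (mod 41) for (x, y) = (8, 12).
LHS: y^2 = 12^2 mod 41 = 21
RHS: x^3 + 33 x + 2 = 8^3 + 33*8 + 2 mod 41 = 40
LHS != RHS

No, not on the curve


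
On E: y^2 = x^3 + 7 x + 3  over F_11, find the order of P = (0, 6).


Compute successive multiples of P until we hit O:
  1P = (0, 6)
  2P = (5, 3)
  3P = (9, 6)
  4P = (2, 5)
  5P = (1, 0)
  6P = (2, 6)
  7P = (9, 5)
  8P = (5, 8)
  ... (continuing to 10P)
  10P = O

ord(P) = 10


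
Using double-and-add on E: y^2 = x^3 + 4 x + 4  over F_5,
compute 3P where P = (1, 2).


k = 3 = 11_2 (binary, LSB first: 11)
Double-and-add from P = (1, 2):
  bit 0 = 1: acc = O + (1, 2) = (1, 2)
  bit 1 = 1: acc = (1, 2) + (2, 0) = (1, 3)

3P = (1, 3)


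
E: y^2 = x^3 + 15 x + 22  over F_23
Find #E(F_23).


For each x in F_23, count y with y^2 = x^3 + 15 x + 22 mod 23:
  x = 3: RHS = 2, y in [5, 18]  -> 2 point(s)
  x = 4: RHS = 8, y in [10, 13]  -> 2 point(s)
  x = 6: RHS = 6, y in [11, 12]  -> 2 point(s)
  x = 9: RHS = 12, y in [9, 14]  -> 2 point(s)
  x = 11: RHS = 0, y in [0]  -> 1 point(s)
  x = 14: RHS = 9, y in [3, 20]  -> 2 point(s)
  x = 18: RHS = 6, y in [11, 12]  -> 2 point(s)
  x = 19: RHS = 13, y in [6, 17]  -> 2 point(s)
  x = 22: RHS = 6, y in [11, 12]  -> 2 point(s)
Affine points: 17. Add the point at infinity: total = 18.

#E(F_23) = 18


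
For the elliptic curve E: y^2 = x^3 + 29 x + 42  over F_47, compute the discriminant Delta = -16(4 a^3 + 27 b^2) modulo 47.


4 a^3 + 27 b^2 = 4*29^3 + 27*42^2 = 97556 + 47628 = 145184
Delta = -16 * (145184) = -2322944
Delta mod 47 = 31

Delta = 31 (mod 47)


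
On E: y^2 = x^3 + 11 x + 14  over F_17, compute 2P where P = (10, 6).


Doubling: s = (3 x1^2 + a) / (2 y1)
s = (3*10^2 + 11) / (2*6) mod 17 = 16
x3 = s^2 - 2 x1 mod 17 = 16^2 - 2*10 = 15
y3 = s (x1 - x3) - y1 mod 17 = 16 * (10 - 15) - 6 = 16

2P = (15, 16)


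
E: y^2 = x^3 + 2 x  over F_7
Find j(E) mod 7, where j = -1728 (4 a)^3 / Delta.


Delta = -16(4 a^3 + 27 b^2) mod 7 = 6
-1728 * (4 a)^3 = -1728 * (4*2)^3 mod 7 = 1
j = 1 * 6^(-1) mod 7 = 6

j = 6 (mod 7)


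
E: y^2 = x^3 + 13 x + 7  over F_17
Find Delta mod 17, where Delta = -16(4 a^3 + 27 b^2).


4 a^3 + 27 b^2 = 4*13^3 + 27*7^2 = 8788 + 1323 = 10111
Delta = -16 * (10111) = -161776
Delta mod 17 = 13

Delta = 13 (mod 17)


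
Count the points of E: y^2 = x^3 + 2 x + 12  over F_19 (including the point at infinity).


For each x in F_19, count y with y^2 = x^3 + 2 x + 12 mod 19:
  x = 2: RHS = 5, y in [9, 10]  -> 2 point(s)
  x = 3: RHS = 7, y in [8, 11]  -> 2 point(s)
  x = 10: RHS = 6, y in [5, 14]  -> 2 point(s)
  x = 11: RHS = 16, y in [4, 15]  -> 2 point(s)
  x = 12: RHS = 16, y in [4, 15]  -> 2 point(s)
  x = 15: RHS = 16, y in [4, 15]  -> 2 point(s)
  x = 16: RHS = 17, y in [6, 13]  -> 2 point(s)
  x = 17: RHS = 0, y in [0]  -> 1 point(s)
  x = 18: RHS = 9, y in [3, 16]  -> 2 point(s)
Affine points: 17. Add the point at infinity: total = 18.

#E(F_19) = 18


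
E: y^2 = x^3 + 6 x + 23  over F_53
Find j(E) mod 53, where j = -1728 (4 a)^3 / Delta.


Delta = -16(4 a^3 + 27 b^2) mod 53 = 17
-1728 * (4 a)^3 = -1728 * (4*6)^3 mod 53 = 23
j = 23 * 17^(-1) mod 53 = 45

j = 45 (mod 53)


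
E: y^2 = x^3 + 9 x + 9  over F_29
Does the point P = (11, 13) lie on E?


Check whether y^2 = x^3 + 9 x + 9 (mod 29) for (x, y) = (11, 13).
LHS: y^2 = 13^2 mod 29 = 24
RHS: x^3 + 9 x + 9 = 11^3 + 9*11 + 9 mod 29 = 18
LHS != RHS

No, not on the curve


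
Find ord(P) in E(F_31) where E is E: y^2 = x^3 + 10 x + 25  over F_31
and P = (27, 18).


Compute successive multiples of P until we hit O:
  1P = (27, 18)
  2P = (26, 6)
  3P = (29, 20)
  4P = (7, 2)
  5P = (15, 4)
  6P = (5, 18)
  7P = (30, 13)
  8P = (25, 20)
  ... (continuing to 37P)
  37P = O

ord(P) = 37


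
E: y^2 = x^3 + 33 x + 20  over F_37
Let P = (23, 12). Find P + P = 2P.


Doubling: s = (3 x1^2 + a) / (2 y1)
s = (3*23^2 + 33) / (2*12) mod 37 = 12
x3 = s^2 - 2 x1 mod 37 = 12^2 - 2*23 = 24
y3 = s (x1 - x3) - y1 mod 37 = 12 * (23 - 24) - 12 = 13

2P = (24, 13)
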